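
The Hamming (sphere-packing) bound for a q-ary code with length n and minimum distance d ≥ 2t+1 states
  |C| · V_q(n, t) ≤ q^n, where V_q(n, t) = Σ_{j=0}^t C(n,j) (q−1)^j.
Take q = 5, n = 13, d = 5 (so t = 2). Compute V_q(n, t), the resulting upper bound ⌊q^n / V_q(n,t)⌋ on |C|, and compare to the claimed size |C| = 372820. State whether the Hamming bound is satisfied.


V_q(n, t) = 1301, q^n = 1220703125, Hamming bound = 938280, |C| = 372820 ≤ bound (satisfied).

Step 1: Compute V_q(n, t) = Σ_{j=0}^2 C(n, j) (q−1)^j.
  j = 0: C(13,0)·(4)^0 = 1·1 = 1.
  j = 1: C(13,1)·(4)^1 = 13·4 = 52.
  j = 2: C(13,2)·(4)^2 = 78·16 = 1248.
  V_q(n, t) = 1 + 52 + 1248 = 1301.
Step 2: q^n = 5^13 = 1220703125.
Step 3: Hamming bound ⌊q^n / V_q(n,t)⌋ = ⌊1220703125/1301⌋ = 938280.
Step 4: Compare |C| = 372820 to 938280: satisfied.
The claimed |C| lies below the Hamming bound.


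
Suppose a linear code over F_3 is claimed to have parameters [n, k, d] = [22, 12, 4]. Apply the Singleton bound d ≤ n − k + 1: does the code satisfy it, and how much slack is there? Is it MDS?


Singleton RHS = n − k + 1 = 11, slack = 7, bound satisfied, not MDS.

Singleton bound: d ≤ n − k + 1.
Here n = 22, k = 12, so n − k + 1 = 11.
Given d = 4, check d ≤ 11: YES.
Slack = (n − k + 1) − d = 7.
The code is NOT MDS (slack = 7 > 0).
Description: the claimed parameters are [22, 12, 4]_3; such a code would be non-MDS.


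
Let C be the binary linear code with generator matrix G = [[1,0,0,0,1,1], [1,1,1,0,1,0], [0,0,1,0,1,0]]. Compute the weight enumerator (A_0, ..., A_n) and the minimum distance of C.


Weight distribution: A_0 = 1, A_2 = 2, A_3 = 4, A_4 = 1. Minimum distance d = 2.

Enumerate all 2^3 = 8 messages m ∈ F_2^3.
For each, compute codeword c = mG in F_2^6, then tally its weight.
  m = 000 → c = 000000, weight = 0.
  m = 100 → c = 100011, weight = 3.
  m = 010 → c = 111010, weight = 4.
  m = 110 → c = 011001, weight = 3.
  m = 001 → c = 001010, weight = 2.
  m = 101 → c = 101001, weight = 3.
  m = 011 → c = 110000, weight = 2.
  m = 111 → c = 010011, weight = 3.
Tally weights:
  weight 0: 1 codewords.
  weight 2: 2 codewords.
  weight 3: 4 codewords.
  weight 4: 1 codewords.
Minimum distance d = smallest w > 0 with A_w > 0 = 2.
Sanity: Σ A_w = 8 = 2^3 = 8 ✓.


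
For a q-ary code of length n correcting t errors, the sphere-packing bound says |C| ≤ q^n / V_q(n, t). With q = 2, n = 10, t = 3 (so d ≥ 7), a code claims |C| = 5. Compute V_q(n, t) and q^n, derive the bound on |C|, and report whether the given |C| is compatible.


V_q(n, t) = 176, q^n = 1024, Hamming bound = 5, |C| = 5 ≤ bound (satisfied).

Step 1: Compute V_q(n, t) = Σ_{j=0}^3 C(n, j) (q−1)^j.
  j = 0: C(10,0)·(1)^0 = 1·1 = 1.
  j = 1: C(10,1)·(1)^1 = 10·1 = 10.
  j = 2: C(10,2)·(1)^2 = 45·1 = 45.
  j = 3: C(10,3)·(1)^3 = 120·1 = 120.
  V_q(n, t) = 1 + 10 + 45 + 120 = 176.
Step 2: q^n = 2^10 = 1024.
Step 3: Hamming bound ⌊q^n / V_q(n,t)⌋ = ⌊1024/176⌋ = 5.
Step 4: Compare |C| = 5 to 5: satisfied.
The claimed |C| lies at the Hamming bound (tight).


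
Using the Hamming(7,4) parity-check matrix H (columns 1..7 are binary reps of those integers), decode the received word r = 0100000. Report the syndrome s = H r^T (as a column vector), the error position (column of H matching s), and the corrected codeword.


s = (0, 1, 0)^T, error position = 2, corrected codeword c = 0000000

Compute s = H r^T mod 2 one row at a time:
  s_1 = 0 + 0 + 0 + 0 = 0 ≡ 0 (mod 2).
  s_2 = 1 + 0 + 0 + 0 = 1 ≡ 1 (mod 2).
  s_3 = 0 + 0 + 0 + 0 = 0 ≡ 0 (mod 2).
s = (0, 1, 0)^T — this equals column 2 of H (binary 010), so error is at position 2.
Correct: flip bit 2 of r = 0100000 to get c = 0000000.


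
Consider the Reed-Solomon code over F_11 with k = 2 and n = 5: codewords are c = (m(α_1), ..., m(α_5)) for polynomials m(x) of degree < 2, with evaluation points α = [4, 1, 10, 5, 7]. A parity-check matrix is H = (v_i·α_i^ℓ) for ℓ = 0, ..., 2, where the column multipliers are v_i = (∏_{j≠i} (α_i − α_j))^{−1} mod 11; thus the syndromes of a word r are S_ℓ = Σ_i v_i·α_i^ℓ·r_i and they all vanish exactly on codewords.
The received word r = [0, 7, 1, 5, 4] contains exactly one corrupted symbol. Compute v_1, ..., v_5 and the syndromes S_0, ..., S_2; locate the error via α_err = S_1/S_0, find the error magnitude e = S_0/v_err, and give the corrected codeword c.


S = (10, 1, 10), error at position 3, error magnitude e = 4, c = [0, 7, 8, 5, 4].

Step 1: column multipliers v_i = (∏_{j≠i}(α_i − α_j))^{−1} mod 11.
  i = 1 (α = 4): (4−1)(4−10)(4−5)(4−7) = 3·(−6)·(−1)·(−3) = −54 ≡ 1, so v_1 = 1^{−1} = 1 (mod 11).
  i = 2 (α = 1): (1−4)(1−10)(1−5)(1−7) = (−3)·(−9)·(−4)·(−6) = 648 ≡ 10, so v_2 = 10^{−1} = 10 (mod 11).
  i = 3 (α = 10): (10−4)(10−1)(10−5)(10−7) = 6·9·5·3 = 810 ≡ 7, so v_3 = 7^{−1} = 8 (mod 11).
  i = 4 (α = 5): (5−4)(5−1)(5−10)(5−7) = 1·4·(−5)·(−2) = 40 ≡ 7, so v_4 = 7^{−1} = 8 (mod 11).
  i = 5 (α = 7): (7−4)(7−1)(7−10)(7−5) = 3·6·(−3)·2 = −108 ≡ 2, so v_5 = 2^{−1} = 6 (mod 11).
  v = [1, 10, 8, 8, 6].
Step 2: syndromes of r = [0, 7, 1, 5, 4] (all sums mod 11).
  S_0 = Σ v_i r_i = 1·0 + 10·7 + 8·1 + 8·5 + 6·4 = 142 ≡ 10.
  S_1 = Σ v_i α_i r_i = 1·4·0 + 10·1·7 + 8·10·1 + 8·5·5 + 6·7·4 = 518 ≡ 1.
  α_i^2 mod 11 = [5, 1, 1, 3, 5].
  S_2 = Σ v_i α_i^2 r_i = 1·5·0 + 10·1·7 + 8·1·1 + 8·3·5 + 6·5·4 = 318 ≡ 10.
  S = (10, 1, 10) ≠ 0, so r is not a codeword (an error is present).
Step 3: locate the error. For a single error e at position i, S_ℓ = v_i·e·α_i^ℓ, so α_err = S_1/S_0.
  S_0^{−1} = 10^{−1} = 10 (mod 11), so α_err = 1·10 = 10 ≡ 10 = α_3. Error position i = 3.
  Consistency check: S_2/S_1 = 10·1 = 10 ≡ 10 = α_err ✓ (single-error assumption holds).
Step 4: error magnitude e = S_0/v_3 = S_0·∏_{j≠3}(α_3 − α_j) = 10·7 = 70 ≡ 4 (mod 11).
Step 5: correct position 3: c_3 = r_3 − e = 1 − 4 ≡ 8 (mod 11). Hence c = [0, 7, 8, 5, 4].
  Check: interpolating c through the α_i gives m(x) = 2 + 5·x (degree < 2) with m(α_i) = c_i for every i, so c is indeed a codeword.


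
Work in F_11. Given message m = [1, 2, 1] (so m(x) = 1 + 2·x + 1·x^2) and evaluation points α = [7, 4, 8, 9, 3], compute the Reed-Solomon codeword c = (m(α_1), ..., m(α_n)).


c = [9, 3, 4, 1, 5]

Message polynomial: m(x) = 1 + 2·x + 1·x^2 (mod 11).
For each evaluation point α_i, compute m(α_i) mod 11:
  α_1 = 7: Horner steps 1 → 9 → 9, so m(7) = 9.
  α_2 = 4: Horner steps 1 → 6 → 3, so m(4) = 3.
  α_3 = 8: Horner steps 1 → 10 → 4, so m(8) = 4.
  α_4 = 9: Horner steps 1 → 0 → 1, so m(9) = 1.
  α_5 = 3: Horner steps 1 → 5 → 5, so m(3) = 5.
Codeword c = [9, 3, 4, 1, 5] ∈ F_11^5.


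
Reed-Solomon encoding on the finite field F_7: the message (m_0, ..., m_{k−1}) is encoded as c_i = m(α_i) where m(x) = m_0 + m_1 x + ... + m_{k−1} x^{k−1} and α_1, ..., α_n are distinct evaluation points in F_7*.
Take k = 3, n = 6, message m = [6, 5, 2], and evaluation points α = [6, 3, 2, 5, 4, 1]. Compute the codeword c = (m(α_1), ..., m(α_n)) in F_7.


c = [3, 4, 3, 4, 2, 6]

Message polynomial: m(x) = 6 + 5·x + 2·x^2 (mod 7).
For each evaluation point α_i, compute m(α_i) mod 7:
  α_1 = 6: Horner steps 2 → 3 → 3, so m(6) = 3.
  α_2 = 3: Horner steps 2 → 4 → 4, so m(3) = 4.
  α_3 = 2: Horner steps 2 → 2 → 3, so m(2) = 3.
  α_4 = 5: Horner steps 2 → 1 → 4, so m(5) = 4.
  α_5 = 4: Horner steps 2 → 6 → 2, so m(4) = 2.
  α_6 = 1: Horner steps 2 → 0 → 6, so m(1) = 6.
Codeword c = [3, 4, 3, 4, 2, 6] ∈ F_7^6.


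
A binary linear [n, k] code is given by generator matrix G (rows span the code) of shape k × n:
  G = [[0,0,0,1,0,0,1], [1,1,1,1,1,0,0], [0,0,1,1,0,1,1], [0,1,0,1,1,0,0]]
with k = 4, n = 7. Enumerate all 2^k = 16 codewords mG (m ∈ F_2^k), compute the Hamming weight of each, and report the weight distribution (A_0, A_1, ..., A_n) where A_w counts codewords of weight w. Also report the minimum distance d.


Weight distribution: A_0 = 1, A_2 = 4, A_3 = 2, A_4 = 3, A_5 = 6. Minimum distance d = 2.

Enumerate all 2^4 = 16 messages m ∈ F_2^4.
For each, compute codeword c = mG in F_2^7, then tally its weight.
  m = 0000 → c = 0000000, weight = 0.
  m = 1000 → c = 0001001, weight = 2.
  m = 0100 → c = 1111100, weight = 5.
  m = 1100 → c = 1110101, weight = 5.
  m = 0010 → c = 0011011, weight = 4.
  m = 1010 → c = 0010010, weight = 2.
  m = 0110 → c = 1100111, weight = 5.
  m = 1110 → c = 1101110, weight = 5.
  m = 0001 → c = 0101100, weight = 3.
  m = 1001 → c = 0100101, weight = 3.
  m = 0101 → c = 1010000, weight = 2.
  m = 1101 → c = 1011001, weight = 4.
  m = 0011 → c = 0110111, weight = 5.
  m = 1011 → c = 0111110, weight = 5.
  m = 0111 → c = 1001011, weight = 4.
  m = 1111 → c = 1000010, weight = 2.
Tally weights:
  weight 0: 1 codewords.
  weight 2: 4 codewords.
  weight 3: 2 codewords.
  weight 4: 3 codewords.
  weight 5: 6 codewords.
Minimum distance d = smallest w > 0 with A_w > 0 = 2.
Sanity: Σ A_w = 16 = 2^4 = 16 ✓.


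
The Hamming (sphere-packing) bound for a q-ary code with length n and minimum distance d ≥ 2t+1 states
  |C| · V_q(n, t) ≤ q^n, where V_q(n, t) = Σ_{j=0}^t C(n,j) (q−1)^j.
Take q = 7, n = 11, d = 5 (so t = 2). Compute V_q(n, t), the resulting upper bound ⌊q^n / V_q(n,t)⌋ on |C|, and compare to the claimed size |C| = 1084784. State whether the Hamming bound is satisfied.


V_q(n, t) = 2047, q^n = 1977326743, Hamming bound = 965963, |C| = 1084784 > bound (violated).

Step 1: Compute V_q(n, t) = Σ_{j=0}^2 C(n, j) (q−1)^j.
  j = 0: C(11,0)·(6)^0 = 1·1 = 1.
  j = 1: C(11,1)·(6)^1 = 11·6 = 66.
  j = 2: C(11,2)·(6)^2 = 55·36 = 1980.
  V_q(n, t) = 1 + 66 + 1980 = 2047.
Step 2: q^n = 7^11 = 1977326743.
Step 3: Hamming bound ⌊q^n / V_q(n,t)⌋ = ⌊1977326743/2047⌋ = 965963.
Step 4: Compare |C| = 1084784 to 965963: violated.
The claimed |C| lies above the Hamming bound, so no 7-ary code of length 11 with d ≥ 5 can have 1084784 codewords.


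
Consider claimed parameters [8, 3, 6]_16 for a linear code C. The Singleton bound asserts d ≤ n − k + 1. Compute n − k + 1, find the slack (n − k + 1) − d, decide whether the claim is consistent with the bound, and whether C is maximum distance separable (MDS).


Singleton RHS = n − k + 1 = 6, slack = 0, bound satisfied, MDS.

Singleton bound: d ≤ n − k + 1.
Here n = 8, k = 3, so n − k + 1 = 6.
Given d = 6, check d ≤ 6: YES.
Slack = (n − k + 1) − d = 0.
The code is MDS (slack = 0).
Description: the claimed parameters are [8, 3, 6]_16; such a code would be MDS (meets Singleton bound).


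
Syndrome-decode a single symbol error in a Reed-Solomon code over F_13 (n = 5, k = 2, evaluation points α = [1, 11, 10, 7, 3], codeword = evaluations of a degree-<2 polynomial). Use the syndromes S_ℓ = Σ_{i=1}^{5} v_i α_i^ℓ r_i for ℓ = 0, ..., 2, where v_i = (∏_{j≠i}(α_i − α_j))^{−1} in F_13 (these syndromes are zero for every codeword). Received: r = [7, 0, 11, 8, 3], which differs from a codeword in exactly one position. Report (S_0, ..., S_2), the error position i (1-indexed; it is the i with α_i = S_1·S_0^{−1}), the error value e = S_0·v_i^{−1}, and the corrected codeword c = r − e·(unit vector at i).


S = (8, 2, 7), error at position 3, error magnitude e = 9, c = [7, 0, 2, 8, 3].

Step 1: column multipliers v_i = (∏_{j≠i}(α_i − α_j))^{−1} mod 13.
  i = 1 (α = 1): (1−11)(1−10)(1−7)(1−3) = (−10)·(−9)·(−6)·(−2) = 1080 ≡ 1, so v_1 = 1^{−1} = 1 (mod 13).
  i = 2 (α = 11): (11−1)(11−10)(11−7)(11−3) = 10·1·4·8 = 320 ≡ 8, so v_2 = 8^{−1} = 5 (mod 13).
  i = 3 (α = 10): (10−1)(10−11)(10−7)(10−3) = 9·(−1)·3·7 = −189 ≡ 6, so v_3 = 6^{−1} = 11 (mod 13).
  i = 4 (α = 7): (7−1)(7−11)(7−10)(7−3) = 6·(−4)·(−3)·4 = 288 ≡ 2, so v_4 = 2^{−1} = 7 (mod 13).
  i = 5 (α = 3): (3−1)(3−11)(3−10)(3−7) = 2·(−8)·(−7)·(−4) = −448 ≡ 7, so v_5 = 7^{−1} = 2 (mod 13).
  v = [1, 5, 11, 7, 2].
Step 2: syndromes of r = [7, 0, 11, 8, 3] (all sums mod 13).
  S_0 = Σ v_i r_i = 1·7 + 5·0 + 11·11 + 7·8 + 2·3 = 190 ≡ 8.
  S_1 = Σ v_i α_i r_i = 1·1·7 + 5·11·0 + 11·10·11 + 7·7·8 + 2·3·3 = 1627 ≡ 2.
  α_i^2 mod 13 = [1, 4, 9, 10, 9].
  S_2 = Σ v_i α_i^2 r_i = 1·1·7 + 5·4·0 + 11·9·11 + 7·10·8 + 2·9·3 = 1710 ≡ 7.
  S = (8, 2, 7) ≠ 0, so r is not a codeword (an error is present).
Step 3: locate the error. For a single error e at position i, S_ℓ = v_i·e·α_i^ℓ, so α_err = S_1/S_0.
  S_0^{−1} = 8^{−1} = 5 (mod 13), so α_err = 2·5 = 10 ≡ 10 = α_3. Error position i = 3.
  Consistency check: S_2/S_1 = 7·7 = 49 ≡ 10 = α_err ✓ (single-error assumption holds).
Step 4: error magnitude e = S_0/v_3 = S_0·∏_{j≠3}(α_3 − α_j) = 8·6 = 48 ≡ 9 (mod 13).
Step 5: correct position 3: c_3 = r_3 − e = 11 − 9 ≡ 2 (mod 13). Hence c = [7, 0, 2, 8, 3].
  Check: interpolating c through the α_i gives m(x) = 9 + 11·x (degree < 2) with m(α_i) = c_i for every i, so c is indeed a codeword.


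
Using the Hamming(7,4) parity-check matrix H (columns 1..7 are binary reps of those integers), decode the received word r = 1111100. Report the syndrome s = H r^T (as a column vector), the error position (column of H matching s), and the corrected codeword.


s = (0, 0, 1)^T, error position = 1, corrected codeword c = 0111100

Compute s = H r^T mod 2 one row at a time:
  s_1 = 1 + 1 + 0 + 0 = 2 ≡ 0 (mod 2).
  s_2 = 1 + 1 + 0 + 0 = 2 ≡ 0 (mod 2).
  s_3 = 1 + 1 + 1 + 0 = 3 ≡ 1 (mod 2).
s = (0, 0, 1)^T — this equals column 1 of H (binary 001), so error is at position 1.
Correct: flip bit 1 of r = 1111100 to get c = 0111100.


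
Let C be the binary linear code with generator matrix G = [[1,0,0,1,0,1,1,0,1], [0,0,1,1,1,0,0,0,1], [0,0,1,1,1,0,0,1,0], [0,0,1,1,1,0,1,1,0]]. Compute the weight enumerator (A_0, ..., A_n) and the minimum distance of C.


Weight distribution: A_0 = 1, A_1 = 1, A_2 = 1, A_3 = 1, A_4 = 5, A_5 = 5, A_6 = 1, A_7 = 1. Minimum distance d = 1.

Enumerate all 2^4 = 16 messages m ∈ F_2^4.
For each, compute codeword c = mG in F_2^9, then tally its weight.
  m = 0000 → c = 000000000, weight = 0.
  m = 1000 → c = 100101101, weight = 5.
  m = 0100 → c = 001110001, weight = 4.
  m = 1100 → c = 101011100, weight = 5.
  m = 0010 → c = 001110010, weight = 4.
  m = 1010 → c = 101011111, weight = 7.
  m = 0110 → c = 000000011, weight = 2.
  m = 1110 → c = 100101110, weight = 5.
  m = 0001 → c = 001110110, weight = 5.
  m = 1001 → c = 101011011, weight = 6.
  m = 0101 → c = 000000111, weight = 3.
  m = 1101 → c = 100101010, weight = 4.
  m = 0011 → c = 000000100, weight = 1.
  m = 1011 → c = 100101001, weight = 4.
  m = 0111 → c = 001110101, weight = 5.
  m = 1111 → c = 101011000, weight = 4.
Tally weights:
  weight 0: 1 codewords.
  weight 1: 1 codewords.
  weight 2: 1 codewords.
  weight 3: 1 codewords.
  weight 4: 5 codewords.
  weight 5: 5 codewords.
  weight 6: 1 codewords.
  weight 7: 1 codewords.
Minimum distance d = smallest w > 0 with A_w > 0 = 1.
Sanity: Σ A_w = 16 = 2^4 = 16 ✓.


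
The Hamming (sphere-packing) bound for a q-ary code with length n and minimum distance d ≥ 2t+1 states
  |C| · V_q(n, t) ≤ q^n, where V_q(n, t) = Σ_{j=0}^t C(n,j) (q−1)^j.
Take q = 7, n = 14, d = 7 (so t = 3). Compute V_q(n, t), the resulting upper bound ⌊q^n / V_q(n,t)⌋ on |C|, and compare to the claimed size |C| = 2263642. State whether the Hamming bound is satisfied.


V_q(n, t) = 81985, q^n = 678223072849, Hamming bound = 8272526, |C| = 2263642 ≤ bound (satisfied).

Step 1: Compute V_q(n, t) = Σ_{j=0}^3 C(n, j) (q−1)^j.
  j = 0: C(14,0)·(6)^0 = 1·1 = 1.
  j = 1: C(14,1)·(6)^1 = 14·6 = 84.
  j = 2: C(14,2)·(6)^2 = 91·36 = 3276.
  j = 3: C(14,3)·(6)^3 = 364·216 = 78624.
  V_q(n, t) = 1 + 84 + 3276 + 78624 = 81985.
Step 2: q^n = 7^14 = 678223072849.
Step 3: Hamming bound ⌊q^n / V_q(n,t)⌋ = ⌊678223072849/81985⌋ = 8272526.
Step 4: Compare |C| = 2263642 to 8272526: satisfied.
The claimed |C| lies below the Hamming bound.


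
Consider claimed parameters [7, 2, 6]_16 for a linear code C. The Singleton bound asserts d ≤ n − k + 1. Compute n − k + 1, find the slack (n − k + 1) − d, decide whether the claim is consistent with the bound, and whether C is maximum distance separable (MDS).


Singleton RHS = n − k + 1 = 6, slack = 0, bound satisfied, MDS.

Singleton bound: d ≤ n − k + 1.
Here n = 7, k = 2, so n − k + 1 = 6.
Given d = 6, check d ≤ 6: YES.
Slack = (n − k + 1) − d = 0.
The code is MDS (slack = 0).
Description: the claimed parameters are [7, 2, 6]_16; such a code would be MDS (meets Singleton bound).


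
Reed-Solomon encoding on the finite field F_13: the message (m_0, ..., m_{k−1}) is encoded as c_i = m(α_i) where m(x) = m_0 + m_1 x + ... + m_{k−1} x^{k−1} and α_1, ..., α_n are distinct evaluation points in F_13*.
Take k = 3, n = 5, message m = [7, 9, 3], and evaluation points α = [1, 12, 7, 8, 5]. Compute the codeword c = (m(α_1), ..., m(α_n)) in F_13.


c = [6, 1, 9, 11, 10]

Message polynomial: m(x) = 7 + 9·x + 3·x^2 (mod 13).
For each evaluation point α_i, compute m(α_i) mod 13:
  α_1 = 1: Horner steps 3 → 12 → 6, so m(1) = 6.
  α_2 = 12: Horner steps 3 → 6 → 1, so m(12) = 1.
  α_3 = 7: Horner steps 3 → 4 → 9, so m(7) = 9.
  α_4 = 8: Horner steps 3 → 7 → 11, so m(8) = 11.
  α_5 = 5: Horner steps 3 → 11 → 10, so m(5) = 10.
Codeword c = [6, 1, 9, 11, 10] ∈ F_13^5.


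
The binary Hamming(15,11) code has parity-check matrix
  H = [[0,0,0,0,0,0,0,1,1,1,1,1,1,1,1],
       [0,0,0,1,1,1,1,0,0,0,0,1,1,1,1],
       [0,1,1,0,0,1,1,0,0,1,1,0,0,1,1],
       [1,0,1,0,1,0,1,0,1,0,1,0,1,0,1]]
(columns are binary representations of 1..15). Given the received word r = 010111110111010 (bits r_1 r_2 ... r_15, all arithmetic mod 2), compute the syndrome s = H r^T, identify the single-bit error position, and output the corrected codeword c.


s = (1, 0, 0, 1)^T, error position = 9, corrected codeword c = 010111111111010

Compute s = H r^T mod 2 one row at a time:
  s_1 = 1 + 0 + 1 + 1 + 1 + 0 + 1 + 0 = 5 ≡ 1 (mod 2).
  s_2 = 1 + 1 + 1 + 1 + 1 + 0 + 1 + 0 = 6 ≡ 0 (mod 2).
  s_3 = 1 + 0 + 1 + 1 + 1 + 1 + 1 + 0 = 6 ≡ 0 (mod 2).
  s_4 = 0 + 0 + 1 + 1 + 0 + 1 + 0 + 0 = 3 ≡ 1 (mod 2).
s = (1, 0, 0, 1)^T — this equals column 9 of H (binary 1001), so error is at position 9.
Correct: flip bit 9 of r = 010111110111010 to get c = 010111111111010.


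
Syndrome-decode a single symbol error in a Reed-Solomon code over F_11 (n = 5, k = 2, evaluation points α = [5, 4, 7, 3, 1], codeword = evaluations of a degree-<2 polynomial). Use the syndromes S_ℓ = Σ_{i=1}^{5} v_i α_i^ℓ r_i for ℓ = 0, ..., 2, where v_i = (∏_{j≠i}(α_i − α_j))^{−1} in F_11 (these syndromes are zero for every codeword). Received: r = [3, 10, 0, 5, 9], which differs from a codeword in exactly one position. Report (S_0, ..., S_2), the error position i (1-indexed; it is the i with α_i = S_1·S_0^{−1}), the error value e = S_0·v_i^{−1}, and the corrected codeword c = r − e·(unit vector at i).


S = (9, 5, 4), error at position 4, error magnitude e = 10, c = [3, 10, 0, 6, 9].

Step 1: column multipliers v_i = (∏_{j≠i}(α_i − α_j))^{−1} mod 11.
  i = 1 (α = 5): (5−4)(5−7)(5−3)(5−1) = 1·(−2)·2·4 = −16 ≡ 6, so v_1 = 6^{−1} = 2 (mod 11).
  i = 2 (α = 4): (4−5)(4−7)(4−3)(4−1) = (−1)·(−3)·1·3 = 9 ≡ 9, so v_2 = 9^{−1} = 5 (mod 11).
  i = 3 (α = 7): (7−5)(7−4)(7−3)(7−1) = 2·3·4·6 = 144 ≡ 1, so v_3 = 1^{−1} = 1 (mod 11).
  i = 4 (α = 3): (3−5)(3−4)(3−7)(3−1) = (−2)·(−1)·(−4)·2 = −16 ≡ 6, so v_4 = 6^{−1} = 2 (mod 11).
  i = 5 (α = 1): (1−5)(1−4)(1−7)(1−3) = (−4)·(−3)·(−6)·(−2) = 144 ≡ 1, so v_5 = 1^{−1} = 1 (mod 11).
  v = [2, 5, 1, 2, 1].
Step 2: syndromes of r = [3, 10, 0, 5, 9] (all sums mod 11).
  S_0 = Σ v_i r_i = 2·3 + 5·10 + 1·0 + 2·5 + 1·9 = 75 ≡ 9.
  S_1 = Σ v_i α_i r_i = 2·5·3 + 5·4·10 + 1·7·0 + 2·3·5 + 1·1·9 = 269 ≡ 5.
  α_i^2 mod 11 = [3, 5, 5, 9, 1].
  S_2 = Σ v_i α_i^2 r_i = 2·3·3 + 5·5·10 + 1·5·0 + 2·9·5 + 1·1·9 = 367 ≡ 4.
  S = (9, 5, 4) ≠ 0, so r is not a codeword (an error is present).
Step 3: locate the error. For a single error e at position i, S_ℓ = v_i·e·α_i^ℓ, so α_err = S_1/S_0.
  S_0^{−1} = 9^{−1} = 5 (mod 11), so α_err = 5·5 = 25 ≡ 3 = α_4. Error position i = 4.
  Consistency check: S_2/S_1 = 4·9 = 36 ≡ 3 = α_err ✓ (single-error assumption holds).
Step 4: error magnitude e = S_0/v_4 = S_0·∏_{j≠4}(α_4 − α_j) = 9·6 = 54 ≡ 10 (mod 11).
Step 5: correct position 4: c_4 = r_4 − e = 5 − 10 ≡ 6 (mod 11). Hence c = [3, 10, 0, 6, 9].
  Check: interpolating c through the α_i gives m(x) = 5 + 4·x (degree < 2) with m(α_i) = c_i for every i, so c is indeed a codeword.


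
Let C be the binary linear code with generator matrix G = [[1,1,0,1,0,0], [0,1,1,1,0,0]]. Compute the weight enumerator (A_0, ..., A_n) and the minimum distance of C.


Weight distribution: A_0 = 1, A_2 = 1, A_3 = 2. Minimum distance d = 2.

Enumerate all 2^2 = 4 messages m ∈ F_2^2.
For each, compute codeword c = mG in F_2^6, then tally its weight.
  m = 00 → c = 000000, weight = 0.
  m = 10 → c = 110100, weight = 3.
  m = 01 → c = 011100, weight = 3.
  m = 11 → c = 101000, weight = 2.
Tally weights:
  weight 0: 1 codewords.
  weight 2: 1 codewords.
  weight 3: 2 codewords.
Minimum distance d = smallest w > 0 with A_w > 0 = 2.
Sanity: Σ A_w = 4 = 2^2 = 4 ✓.


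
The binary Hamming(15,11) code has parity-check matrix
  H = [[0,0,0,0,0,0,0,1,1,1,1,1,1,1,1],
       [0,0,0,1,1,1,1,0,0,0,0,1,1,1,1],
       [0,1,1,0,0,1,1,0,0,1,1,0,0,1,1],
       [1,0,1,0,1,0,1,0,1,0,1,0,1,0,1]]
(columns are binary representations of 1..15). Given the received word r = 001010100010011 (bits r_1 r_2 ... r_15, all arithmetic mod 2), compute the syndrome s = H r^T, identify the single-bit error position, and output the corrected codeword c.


s = (1, 0, 1, 1)^T, error position = 11, corrected codeword c = 001010100000011

Compute s = H r^T mod 2 one row at a time:
  s_1 = 0 + 0 + 0 + 1 + 0 + 0 + 1 + 1 = 3 ≡ 1 (mod 2).
  s_2 = 0 + 1 + 0 + 1 + 0 + 0 + 1 + 1 = 4 ≡ 0 (mod 2).
  s_3 = 0 + 1 + 0 + 1 + 0 + 1 + 1 + 1 = 5 ≡ 1 (mod 2).
  s_4 = 0 + 1 + 1 + 1 + 0 + 1 + 0 + 1 = 5 ≡ 1 (mod 2).
s = (1, 0, 1, 1)^T — this equals column 11 of H (binary 1011), so error is at position 11.
Correct: flip bit 11 of r = 001010100010011 to get c = 001010100000011.


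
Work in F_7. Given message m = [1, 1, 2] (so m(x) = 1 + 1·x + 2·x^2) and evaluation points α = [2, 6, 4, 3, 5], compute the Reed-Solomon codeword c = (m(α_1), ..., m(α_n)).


c = [4, 2, 2, 1, 0]

Message polynomial: m(x) = 1 + 1·x + 2·x^2 (mod 7).
For each evaluation point α_i, compute m(α_i) mod 7:
  α_1 = 2: Horner steps 2 → 5 → 4, so m(2) = 4.
  α_2 = 6: Horner steps 2 → 6 → 2, so m(6) = 2.
  α_3 = 4: Horner steps 2 → 2 → 2, so m(4) = 2.
  α_4 = 3: Horner steps 2 → 0 → 1, so m(3) = 1.
  α_5 = 5: Horner steps 2 → 4 → 0, so m(5) = 0.
Codeword c = [4, 2, 2, 1, 0] ∈ F_7^5.


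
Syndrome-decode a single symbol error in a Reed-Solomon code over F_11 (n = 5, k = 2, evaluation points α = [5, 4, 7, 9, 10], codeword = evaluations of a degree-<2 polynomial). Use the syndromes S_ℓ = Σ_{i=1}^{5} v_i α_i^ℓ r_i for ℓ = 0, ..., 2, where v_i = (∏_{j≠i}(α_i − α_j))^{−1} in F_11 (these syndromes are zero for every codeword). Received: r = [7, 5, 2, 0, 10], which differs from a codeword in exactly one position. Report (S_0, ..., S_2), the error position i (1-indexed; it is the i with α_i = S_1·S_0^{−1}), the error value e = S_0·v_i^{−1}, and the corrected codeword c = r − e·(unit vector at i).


S = (9, 1, 5), error at position 1, error magnitude e = 3, c = [4, 5, 2, 0, 10].

Step 1: column multipliers v_i = (∏_{j≠i}(α_i − α_j))^{−1} mod 11.
  i = 1 (α = 5): (5−4)(5−7)(5−9)(5−10) = 1·(−2)·(−4)·(−5) = −40 ≡ 4, so v_1 = 4^{−1} = 3 (mod 11).
  i = 2 (α = 4): (4−5)(4−7)(4−9)(4−10) = (−1)·(−3)·(−5)·(−6) = 90 ≡ 2, so v_2 = 2^{−1} = 6 (mod 11).
  i = 3 (α = 7): (7−5)(7−4)(7−9)(7−10) = 2·3·(−2)·(−3) = 36 ≡ 3, so v_3 = 3^{−1} = 4 (mod 11).
  i = 4 (α = 9): (9−5)(9−4)(9−7)(9−10) = 4·5·2·(−1) = −40 ≡ 4, so v_4 = 4^{−1} = 3 (mod 11).
  i = 5 (α = 10): (10−5)(10−4)(10−7)(10−9) = 5·6·3·1 = 90 ≡ 2, so v_5 = 2^{−1} = 6 (mod 11).
  v = [3, 6, 4, 3, 6].
Step 2: syndromes of r = [7, 5, 2, 0, 10] (all sums mod 11).
  S_0 = Σ v_i r_i = 3·7 + 6·5 + 4·2 + 3·0 + 6·10 = 119 ≡ 9.
  S_1 = Σ v_i α_i r_i = 3·5·7 + 6·4·5 + 4·7·2 + 3·9·0 + 6·10·10 = 881 ≡ 1.
  α_i^2 mod 11 = [3, 5, 5, 4, 1].
  S_2 = Σ v_i α_i^2 r_i = 3·3·7 + 6·5·5 + 4·5·2 + 3·4·0 + 6·1·10 = 313 ≡ 5.
  S = (9, 1, 5) ≠ 0, so r is not a codeword (an error is present).
Step 3: locate the error. For a single error e at position i, S_ℓ = v_i·e·α_i^ℓ, so α_err = S_1/S_0.
  S_0^{−1} = 9^{−1} = 5 (mod 11), so α_err = 1·5 = 5 ≡ 5 = α_1. Error position i = 1.
  Consistency check: S_2/S_1 = 5·1 = 5 ≡ 5 = α_err ✓ (single-error assumption holds).
Step 4: error magnitude e = S_0/v_1 = S_0·∏_{j≠1}(α_1 − α_j) = 9·4 = 36 ≡ 3 (mod 11).
Step 5: correct position 1: c_1 = r_1 − e = 7 − 3 ≡ 4 (mod 11). Hence c = [4, 5, 2, 0, 10].
  Check: interpolating c through the α_i gives m(x) = 9 + 10·x (degree < 2) with m(α_i) = c_i for every i, so c is indeed a codeword.


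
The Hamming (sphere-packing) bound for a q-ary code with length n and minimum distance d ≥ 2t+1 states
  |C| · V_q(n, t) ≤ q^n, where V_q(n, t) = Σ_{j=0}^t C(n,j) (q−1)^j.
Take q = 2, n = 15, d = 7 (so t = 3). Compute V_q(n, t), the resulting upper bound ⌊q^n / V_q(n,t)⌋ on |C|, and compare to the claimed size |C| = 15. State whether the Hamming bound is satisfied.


V_q(n, t) = 576, q^n = 32768, Hamming bound = 56, |C| = 15 ≤ bound (satisfied).

Step 1: Compute V_q(n, t) = Σ_{j=0}^3 C(n, j) (q−1)^j.
  j = 0: C(15,0)·(1)^0 = 1·1 = 1.
  j = 1: C(15,1)·(1)^1 = 15·1 = 15.
  j = 2: C(15,2)·(1)^2 = 105·1 = 105.
  j = 3: C(15,3)·(1)^3 = 455·1 = 455.
  V_q(n, t) = 1 + 15 + 105 + 455 = 576.
Step 2: q^n = 2^15 = 32768.
Step 3: Hamming bound ⌊q^n / V_q(n,t)⌋ = ⌊32768/576⌋ = 56.
Step 4: Compare |C| = 15 to 56: satisfied.
The claimed |C| lies below the Hamming bound.


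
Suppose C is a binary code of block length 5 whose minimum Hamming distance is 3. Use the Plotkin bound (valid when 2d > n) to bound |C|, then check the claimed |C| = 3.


Plotkin bound M ≤ 6; given |C| = 3 ≤ bound (satisfied).

Check applicability: 2d = 6, n = 5.
2d − n = 1 > 0, so Plotkin applies.
Compute d/(2d−n) = 3/1 ≈ 3.0000.
⌊d/(2d−n)⌋ = 3.
Plotkin bound: M ≤ 2·3 = 6.
Given |C| = 3, check: satisfied.
This |C| is below the Plotkin bound.


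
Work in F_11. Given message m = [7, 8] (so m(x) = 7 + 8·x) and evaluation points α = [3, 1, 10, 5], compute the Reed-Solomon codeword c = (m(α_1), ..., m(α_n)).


c = [9, 4, 10, 3]

Message polynomial: m(x) = 7 + 8·x (mod 11).
For each evaluation point α_i, compute m(α_i) mod 11:
  α_1 = 3: Horner steps 8 → 9, so m(3) = 9.
  α_2 = 1: Horner steps 8 → 4, so m(1) = 4.
  α_3 = 10: Horner steps 8 → 10, so m(10) = 10.
  α_4 = 5: Horner steps 8 → 3, so m(5) = 3.
Codeword c = [9, 4, 10, 3] ∈ F_11^4.


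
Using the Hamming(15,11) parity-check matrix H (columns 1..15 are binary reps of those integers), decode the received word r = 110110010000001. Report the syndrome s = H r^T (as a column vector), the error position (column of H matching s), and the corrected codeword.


s = (0, 1, 0, 1)^T, error position = 5, corrected codeword c = 110100010000001

Compute s = H r^T mod 2 one row at a time:
  s_1 = 1 + 0 + 0 + 0 + 0 + 0 + 0 + 1 = 2 ≡ 0 (mod 2).
  s_2 = 1 + 1 + 0 + 0 + 0 + 0 + 0 + 1 = 3 ≡ 1 (mod 2).
  s_3 = 1 + 0 + 0 + 0 + 0 + 0 + 0 + 1 = 2 ≡ 0 (mod 2).
  s_4 = 1 + 0 + 1 + 0 + 0 + 0 + 0 + 1 = 3 ≡ 1 (mod 2).
s = (0, 1, 0, 1)^T — this equals column 5 of H (binary 0101), so error is at position 5.
Correct: flip bit 5 of r = 110110010000001 to get c = 110100010000001.


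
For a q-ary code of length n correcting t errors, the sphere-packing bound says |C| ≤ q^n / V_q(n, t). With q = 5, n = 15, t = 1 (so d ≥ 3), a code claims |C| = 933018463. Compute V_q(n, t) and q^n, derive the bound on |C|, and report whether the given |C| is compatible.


V_q(n, t) = 61, q^n = 30517578125, Hamming bound = 500288165, |C| = 933018463 > bound (violated).

Step 1: Compute V_q(n, t) = Σ_{j=0}^1 C(n, j) (q−1)^j.
  j = 0: C(15,0)·(4)^0 = 1·1 = 1.
  j = 1: C(15,1)·(4)^1 = 15·4 = 60.
  V_q(n, t) = 1 + 60 = 61.
Step 2: q^n = 5^15 = 30517578125.
Step 3: Hamming bound ⌊q^n / V_q(n,t)⌋ = ⌊30517578125/61⌋ = 500288165.
Step 4: Compare |C| = 933018463 to 500288165: violated.
The claimed |C| lies above the Hamming bound, so no 5-ary code of length 15 with d ≥ 3 can have 933018463 codewords.


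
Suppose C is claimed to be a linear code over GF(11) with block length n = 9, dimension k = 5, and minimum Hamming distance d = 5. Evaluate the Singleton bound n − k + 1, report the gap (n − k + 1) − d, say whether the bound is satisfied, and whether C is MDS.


Singleton RHS = n − k + 1 = 5, slack = 0, bound satisfied, MDS.

Singleton bound: d ≤ n − k + 1.
Here n = 9, k = 5, so n − k + 1 = 5.
Given d = 5, check d ≤ 5: YES.
Slack = (n − k + 1) − d = 0.
The code is MDS (slack = 0).
Description: the claimed parameters are [9, 5, 5]_11; such a code would be MDS (meets Singleton bound).


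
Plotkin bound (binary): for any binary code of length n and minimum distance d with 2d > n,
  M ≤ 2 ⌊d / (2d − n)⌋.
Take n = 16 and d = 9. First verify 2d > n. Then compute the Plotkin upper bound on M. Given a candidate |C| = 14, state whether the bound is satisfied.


Plotkin bound M ≤ 8; given |C| = 14 > bound (violated).

Check applicability: 2d = 18, n = 16.
2d − n = 2 > 0, so Plotkin applies.
Compute d/(2d−n) = 9/2 ≈ 4.5000.
⌊d/(2d−n)⌋ = 4.
Plotkin bound: M ≤ 2·4 = 8.
Given |C| = 14, check: VIOLATED.
This |C| is above the Plotkin bound, so no binary code with n = 16, d = 9 and 14 codewords exists.


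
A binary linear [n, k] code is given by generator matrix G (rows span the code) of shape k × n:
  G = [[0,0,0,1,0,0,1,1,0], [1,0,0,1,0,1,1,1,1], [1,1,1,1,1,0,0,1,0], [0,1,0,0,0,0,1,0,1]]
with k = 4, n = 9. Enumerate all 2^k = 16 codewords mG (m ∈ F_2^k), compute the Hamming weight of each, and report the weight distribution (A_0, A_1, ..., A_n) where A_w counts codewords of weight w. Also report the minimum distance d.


Weight distribution: A_0 = 1, A_3 = 4, A_4 = 3, A_5 = 2, A_6 = 4, A_7 = 2. Minimum distance d = 3.

Enumerate all 2^4 = 16 messages m ∈ F_2^4.
For each, compute codeword c = mG in F_2^9, then tally its weight.
  m = 0000 → c = 000000000, weight = 0.
  m = 1000 → c = 000100110, weight = 3.
  m = 0100 → c = 100101111, weight = 6.
  m = 1100 → c = 100001001, weight = 3.
  m = 0010 → c = 111110010, weight = 6.
  m = 1010 → c = 111010100, weight = 5.
  m = 0110 → c = 011011101, weight = 6.
  m = 1110 → c = 011111011, weight = 7.
  m = 0001 → c = 010000101, weight = 3.
  m = 1001 → c = 010100011, weight = 4.
  m = 0101 → c = 110101010, weight = 5.
  m = 1101 → c = 110001100, weight = 4.
  m = 0011 → c = 101110111, weight = 7.
  m = 1011 → c = 101010001, weight = 4.
  m = 0111 → c = 001011000, weight = 3.
  m = 1111 → c = 001111110, weight = 6.
Tally weights:
  weight 0: 1 codewords.
  weight 3: 4 codewords.
  weight 4: 3 codewords.
  weight 5: 2 codewords.
  weight 6: 4 codewords.
  weight 7: 2 codewords.
Minimum distance d = smallest w > 0 with A_w > 0 = 3.
Sanity: Σ A_w = 16 = 2^4 = 16 ✓.


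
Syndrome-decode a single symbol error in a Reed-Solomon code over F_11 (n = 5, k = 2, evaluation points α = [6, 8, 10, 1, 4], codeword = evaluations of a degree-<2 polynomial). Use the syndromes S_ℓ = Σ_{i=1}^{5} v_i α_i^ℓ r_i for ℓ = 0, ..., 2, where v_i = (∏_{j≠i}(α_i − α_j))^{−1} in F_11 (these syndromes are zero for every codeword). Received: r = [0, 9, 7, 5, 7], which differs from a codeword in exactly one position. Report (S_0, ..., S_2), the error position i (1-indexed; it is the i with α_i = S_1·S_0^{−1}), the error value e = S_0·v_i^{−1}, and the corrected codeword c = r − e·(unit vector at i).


S = (6, 2, 8), error at position 5, error magnitude e = 5, c = [0, 9, 7, 5, 2].

Step 1: column multipliers v_i = (∏_{j≠i}(α_i − α_j))^{−1} mod 11.
  i = 1 (α = 6): (6−8)(6−10)(6−1)(6−4) = (−2)·(−4)·5·2 = 80 ≡ 3, so v_1 = 3^{−1} = 4 (mod 11).
  i = 2 (α = 8): (8−6)(8−10)(8−1)(8−4) = 2·(−2)·7·4 = −112 ≡ 9, so v_2 = 9^{−1} = 5 (mod 11).
  i = 3 (α = 10): (10−6)(10−8)(10−1)(10−4) = 4·2·9·6 = 432 ≡ 3, so v_3 = 3^{−1} = 4 (mod 11).
  i = 4 (α = 1): (1−6)(1−8)(1−10)(1−4) = (−5)·(−7)·(−9)·(−3) = 945 ≡ 10, so v_4 = 10^{−1} = 10 (mod 11).
  i = 5 (α = 4): (4−6)(4−8)(4−10)(4−1) = (−2)·(−4)·(−6)·3 = −144 ≡ 10, so v_5 = 10^{−1} = 10 (mod 11).
  v = [4, 5, 4, 10, 10].
Step 2: syndromes of r = [0, 9, 7, 5, 7] (all sums mod 11).
  S_0 = Σ v_i r_i = 4·0 + 5·9 + 4·7 + 10·5 + 10·7 = 193 ≡ 6.
  S_1 = Σ v_i α_i r_i = 4·6·0 + 5·8·9 + 4·10·7 + 10·1·5 + 10·4·7 = 970 ≡ 2.
  α_i^2 mod 11 = [3, 9, 1, 1, 5].
  S_2 = Σ v_i α_i^2 r_i = 4·3·0 + 5·9·9 + 4·1·7 + 10·1·5 + 10·5·7 = 833 ≡ 8.
  S = (6, 2, 8) ≠ 0, so r is not a codeword (an error is present).
Step 3: locate the error. For a single error e at position i, S_ℓ = v_i·e·α_i^ℓ, so α_err = S_1/S_0.
  S_0^{−1} = 6^{−1} = 2 (mod 11), so α_err = 2·2 = 4 ≡ 4 = α_5. Error position i = 5.
  Consistency check: S_2/S_1 = 8·6 = 48 ≡ 4 = α_err ✓ (single-error assumption holds).
Step 4: error magnitude e = S_0/v_5 = S_0·∏_{j≠5}(α_5 − α_j) = 6·10 = 60 ≡ 5 (mod 11).
Step 5: correct position 5: c_5 = r_5 − e = 7 − 5 ≡ 2 (mod 11). Hence c = [0, 9, 7, 5, 2].
  Check: interpolating c through the α_i gives m(x) = 6 + 10·x (degree < 2) with m(α_i) = c_i for every i, so c is indeed a codeword.


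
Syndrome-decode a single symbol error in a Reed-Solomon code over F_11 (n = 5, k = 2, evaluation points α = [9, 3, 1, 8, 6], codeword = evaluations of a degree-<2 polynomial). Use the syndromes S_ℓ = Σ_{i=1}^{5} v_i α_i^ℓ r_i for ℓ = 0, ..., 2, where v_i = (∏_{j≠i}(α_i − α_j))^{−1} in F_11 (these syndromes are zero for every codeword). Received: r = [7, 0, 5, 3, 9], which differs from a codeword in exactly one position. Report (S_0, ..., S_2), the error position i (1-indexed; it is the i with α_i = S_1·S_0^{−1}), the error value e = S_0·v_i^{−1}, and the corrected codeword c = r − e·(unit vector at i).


S = (3, 2, 5), error at position 4, error magnitude e = 10, c = [7, 0, 5, 4, 9].

Step 1: column multipliers v_i = (∏_{j≠i}(α_i − α_j))^{−1} mod 11.
  i = 1 (α = 9): (9−3)(9−1)(9−8)(9−6) = 6·8·1·3 = 144 ≡ 1, so v_1 = 1^{−1} = 1 (mod 11).
  i = 2 (α = 3): (3−9)(3−1)(3−8)(3−6) = (−6)·2·(−5)·(−3) = −180 ≡ 7, so v_2 = 7^{−1} = 8 (mod 11).
  i = 3 (α = 1): (1−9)(1−3)(1−8)(1−6) = (−8)·(−2)·(−7)·(−5) = 560 ≡ 10, so v_3 = 10^{−1} = 10 (mod 11).
  i = 4 (α = 8): (8−9)(8−3)(8−1)(8−6) = (−1)·5·7·2 = −70 ≡ 7, so v_4 = 7^{−1} = 8 (mod 11).
  i = 5 (α = 6): (6−9)(6−3)(6−1)(6−8) = (−3)·3·5·(−2) = 90 ≡ 2, so v_5 = 2^{−1} = 6 (mod 11).
  v = [1, 8, 10, 8, 6].
Step 2: syndromes of r = [7, 0, 5, 3, 9] (all sums mod 11).
  S_0 = Σ v_i r_i = 1·7 + 8·0 + 10·5 + 8·3 + 6·9 = 135 ≡ 3.
  S_1 = Σ v_i α_i r_i = 1·9·7 + 8·3·0 + 10·1·5 + 8·8·3 + 6·6·9 = 629 ≡ 2.
  α_i^2 mod 11 = [4, 9, 1, 9, 3].
  S_2 = Σ v_i α_i^2 r_i = 1·4·7 + 8·9·0 + 10·1·5 + 8·9·3 + 6·3·9 = 456 ≡ 5.
  S = (3, 2, 5) ≠ 0, so r is not a codeword (an error is present).
Step 3: locate the error. For a single error e at position i, S_ℓ = v_i·e·α_i^ℓ, so α_err = S_1/S_0.
  S_0^{−1} = 3^{−1} = 4 (mod 11), so α_err = 2·4 = 8 ≡ 8 = α_4. Error position i = 4.
  Consistency check: S_2/S_1 = 5·6 = 30 ≡ 8 = α_err ✓ (single-error assumption holds).
Step 4: error magnitude e = S_0/v_4 = S_0·∏_{j≠4}(α_4 − α_j) = 3·7 = 21 ≡ 10 (mod 11).
Step 5: correct position 4: c_4 = r_4 − e = 3 − 10 ≡ 4 (mod 11). Hence c = [7, 0, 5, 4, 9].
  Check: interpolating c through the α_i gives m(x) = 2 + 3·x (degree < 2) with m(α_i) = c_i for every i, so c is indeed a codeword.


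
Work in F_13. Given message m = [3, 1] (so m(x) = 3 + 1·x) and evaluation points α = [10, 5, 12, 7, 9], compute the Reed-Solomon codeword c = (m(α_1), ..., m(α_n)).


c = [0, 8, 2, 10, 12]

Message polynomial: m(x) = 3 + 1·x (mod 13).
For each evaluation point α_i, compute m(α_i) mod 13:
  α_1 = 10: Horner steps 1 → 0, so m(10) = 0.
  α_2 = 5: Horner steps 1 → 8, so m(5) = 8.
  α_3 = 12: Horner steps 1 → 2, so m(12) = 2.
  α_4 = 7: Horner steps 1 → 10, so m(7) = 10.
  α_5 = 9: Horner steps 1 → 12, so m(9) = 12.
Codeword c = [0, 8, 2, 10, 12] ∈ F_13^5.


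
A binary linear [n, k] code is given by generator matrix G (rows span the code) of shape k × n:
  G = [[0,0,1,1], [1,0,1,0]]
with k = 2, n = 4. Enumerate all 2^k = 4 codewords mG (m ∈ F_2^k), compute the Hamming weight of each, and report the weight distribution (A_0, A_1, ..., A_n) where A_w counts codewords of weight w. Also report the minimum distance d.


Weight distribution: A_0 = 1, A_2 = 3. Minimum distance d = 2.

Enumerate all 2^2 = 4 messages m ∈ F_2^2.
For each, compute codeword c = mG in F_2^4, then tally its weight.
  m = 00 → c = 0000, weight = 0.
  m = 10 → c = 0011, weight = 2.
  m = 01 → c = 1010, weight = 2.
  m = 11 → c = 1001, weight = 2.
Tally weights:
  weight 0: 1 codewords.
  weight 2: 3 codewords.
Minimum distance d = smallest w > 0 with A_w > 0 = 2.
Sanity: Σ A_w = 4 = 2^2 = 4 ✓.


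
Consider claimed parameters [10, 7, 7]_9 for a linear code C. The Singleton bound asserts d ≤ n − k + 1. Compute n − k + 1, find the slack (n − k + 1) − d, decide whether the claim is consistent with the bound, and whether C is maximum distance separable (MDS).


Singleton RHS = n − k + 1 = 4, slack = -3, bound violated (no such code; not MDS).

Singleton bound: d ≤ n − k + 1.
Here n = 10, k = 7, so n − k + 1 = 4.
Given d = 7, check d ≤ 4: NO.
Slack = (n − k + 1) − d = -3.
The slack is negative: d = 7 exceeds n − k + 1 = 4 by 3, so the Singleton bound is violated and no linear [10, 7, 7]_9 code can exist. In particular it is not MDS (MDS requires d = n − k + 1 exactly).
Description: the claimed parameters are [10, 7, 7]_9; such a code would be impossible (violates the Singleton bound).


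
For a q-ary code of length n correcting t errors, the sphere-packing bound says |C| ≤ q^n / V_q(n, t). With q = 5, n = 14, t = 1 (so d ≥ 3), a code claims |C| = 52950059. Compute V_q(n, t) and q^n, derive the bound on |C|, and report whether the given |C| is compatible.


V_q(n, t) = 57, q^n = 6103515625, Hamming bound = 107079221, |C| = 52950059 ≤ bound (satisfied).

Step 1: Compute V_q(n, t) = Σ_{j=0}^1 C(n, j) (q−1)^j.
  j = 0: C(14,0)·(4)^0 = 1·1 = 1.
  j = 1: C(14,1)·(4)^1 = 14·4 = 56.
  V_q(n, t) = 1 + 56 = 57.
Step 2: q^n = 5^14 = 6103515625.
Step 3: Hamming bound ⌊q^n / V_q(n,t)⌋ = ⌊6103515625/57⌋ = 107079221.
Step 4: Compare |C| = 52950059 to 107079221: satisfied.
The claimed |C| lies below the Hamming bound.


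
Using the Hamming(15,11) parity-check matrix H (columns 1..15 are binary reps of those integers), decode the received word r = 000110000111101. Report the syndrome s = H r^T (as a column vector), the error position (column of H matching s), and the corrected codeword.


s = (1, 1, 1, 0)^T, error position = 14, corrected codeword c = 000110000111111

Compute s = H r^T mod 2 one row at a time:
  s_1 = 0 + 0 + 1 + 1 + 1 + 1 + 0 + 1 = 5 ≡ 1 (mod 2).
  s_2 = 1 + 1 + 0 + 0 + 1 + 1 + 0 + 1 = 5 ≡ 1 (mod 2).
  s_3 = 0 + 0 + 0 + 0 + 1 + 1 + 0 + 1 = 3 ≡ 1 (mod 2).
  s_4 = 0 + 0 + 1 + 0 + 0 + 1 + 1 + 1 = 4 ≡ 0 (mod 2).
s = (1, 1, 1, 0)^T — this equals column 14 of H (binary 1110), so error is at position 14.
Correct: flip bit 14 of r = 000110000111101 to get c = 000110000111111.
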